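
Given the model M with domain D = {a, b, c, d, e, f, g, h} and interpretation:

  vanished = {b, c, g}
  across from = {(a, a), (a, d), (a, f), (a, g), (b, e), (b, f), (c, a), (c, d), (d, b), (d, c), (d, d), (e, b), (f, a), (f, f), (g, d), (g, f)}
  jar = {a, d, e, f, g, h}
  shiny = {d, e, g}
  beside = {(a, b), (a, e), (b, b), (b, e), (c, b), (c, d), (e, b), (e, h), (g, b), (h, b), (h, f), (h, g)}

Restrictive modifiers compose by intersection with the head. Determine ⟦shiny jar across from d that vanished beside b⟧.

{g}

⟦across from d⟧ = {x : ⟨x, d⟩ ∈ ⟦across from⟧} = {a, c, d, g}
⟦that vanished⟧ = ⟦vanished⟧ = {b, c, g}
⟦beside b⟧ = {x : ⟨x, b⟩ ∈ ⟦beside⟧} = {a, b, c, e, g, h}
⟦jar⟧ = {a, d, e, f, g, h}
… ∩ ⟦across from d⟧ = {a, d, e, f, g, h} ∩ {a, c, d, g} = {a, d, g}
… ∩ ⟦that vanished⟧ = {a, d, g} ∩ {b, c, g} = {g}
… ∩ ⟦beside b⟧ = {g} ∩ {a, b, c, e, g, h} = {g}
… ∩ ⟦shiny⟧ = {g} ∩ {d, e, g} = {g}
So ⟦shiny jar across from d that vanished beside b⟧ = {g}.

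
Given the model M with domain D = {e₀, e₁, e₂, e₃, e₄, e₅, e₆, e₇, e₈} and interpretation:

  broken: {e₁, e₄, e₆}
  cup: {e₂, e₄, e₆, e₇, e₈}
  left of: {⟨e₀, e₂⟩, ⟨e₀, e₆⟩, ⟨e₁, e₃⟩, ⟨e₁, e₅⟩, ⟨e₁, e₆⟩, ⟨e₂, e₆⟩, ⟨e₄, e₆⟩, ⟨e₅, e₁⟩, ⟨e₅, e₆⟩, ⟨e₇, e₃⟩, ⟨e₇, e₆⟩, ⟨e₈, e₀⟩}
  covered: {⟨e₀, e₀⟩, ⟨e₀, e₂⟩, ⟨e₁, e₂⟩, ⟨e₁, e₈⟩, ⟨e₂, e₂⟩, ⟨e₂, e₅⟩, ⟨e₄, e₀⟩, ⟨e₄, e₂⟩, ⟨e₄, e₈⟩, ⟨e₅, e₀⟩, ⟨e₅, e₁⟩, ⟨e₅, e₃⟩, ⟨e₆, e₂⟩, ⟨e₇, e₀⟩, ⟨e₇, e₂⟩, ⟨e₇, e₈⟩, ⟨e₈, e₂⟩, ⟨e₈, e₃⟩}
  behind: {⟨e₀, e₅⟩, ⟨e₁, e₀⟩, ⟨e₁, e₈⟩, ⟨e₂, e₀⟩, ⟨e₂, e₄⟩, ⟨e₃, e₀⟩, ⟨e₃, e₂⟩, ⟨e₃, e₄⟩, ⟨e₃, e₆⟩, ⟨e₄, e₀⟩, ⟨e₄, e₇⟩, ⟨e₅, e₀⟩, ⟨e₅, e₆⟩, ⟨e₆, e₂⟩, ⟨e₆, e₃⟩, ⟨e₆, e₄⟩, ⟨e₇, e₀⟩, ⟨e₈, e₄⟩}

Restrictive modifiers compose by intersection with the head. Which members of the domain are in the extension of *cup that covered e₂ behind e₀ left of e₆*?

⟦that covered e₂⟧ = {x : ⟨x, e₂⟩ ∈ ⟦covered⟧} = {e₀, e₁, e₂, e₄, e₆, e₇, e₈}
⟦behind e₀⟧ = {x : ⟨x, e₀⟩ ∈ ⟦behind⟧} = {e₁, e₂, e₃, e₄, e₅, e₇}
⟦left of e₆⟧ = {x : ⟨x, e₆⟩ ∈ ⟦left of⟧} = {e₀, e₁, e₂, e₄, e₅, e₇}
⟦cup⟧ = {e₂, e₄, e₆, e₇, e₈}
… ∩ ⟦that covered e₂⟧ = {e₂, e₄, e₆, e₇, e₈} ∩ {e₀, e₁, e₂, e₄, e₆, e₇, e₈} = {e₂, e₄, e₆, e₇, e₈}
… ∩ ⟦behind e₀⟧ = {e₂, e₄, e₆, e₇, e₈} ∩ {e₁, e₂, e₃, e₄, e₅, e₇} = {e₂, e₄, e₇}
… ∩ ⟦left of e₆⟧ = {e₂, e₄, e₇} ∩ {e₀, e₁, e₂, e₄, e₅, e₇} = {e₂, e₄, e₇}
So ⟦cup that covered e₂ behind e₀ left of e₆⟧ = {e₂, e₄, e₇}.

{e₂, e₄, e₇}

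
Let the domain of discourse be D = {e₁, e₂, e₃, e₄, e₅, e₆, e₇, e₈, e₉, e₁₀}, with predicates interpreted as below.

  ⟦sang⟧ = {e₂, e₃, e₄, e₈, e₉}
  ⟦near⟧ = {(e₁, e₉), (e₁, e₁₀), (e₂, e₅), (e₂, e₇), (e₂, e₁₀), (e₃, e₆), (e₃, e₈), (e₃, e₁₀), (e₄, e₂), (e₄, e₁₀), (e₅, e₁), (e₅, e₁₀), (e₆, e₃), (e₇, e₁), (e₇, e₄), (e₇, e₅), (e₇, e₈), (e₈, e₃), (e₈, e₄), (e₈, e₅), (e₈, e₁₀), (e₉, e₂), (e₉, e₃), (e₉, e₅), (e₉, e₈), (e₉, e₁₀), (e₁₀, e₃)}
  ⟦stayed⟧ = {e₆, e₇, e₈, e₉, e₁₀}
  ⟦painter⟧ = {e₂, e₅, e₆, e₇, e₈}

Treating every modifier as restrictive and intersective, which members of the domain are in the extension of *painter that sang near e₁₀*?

⟦that sang⟧ = ⟦sang⟧ = {e₂, e₃, e₄, e₈, e₉}
⟦near e₁₀⟧ = {x : ⟨x, e₁₀⟩ ∈ ⟦near⟧} = {e₁, e₂, e₃, e₄, e₅, e₈, e₉}
⟦painter⟧ = {e₂, e₅, e₆, e₇, e₈}
… ∩ ⟦that sang⟧ = {e₂, e₅, e₆, e₇, e₈} ∩ {e₂, e₃, e₄, e₈, e₉} = {e₂, e₈}
… ∩ ⟦near e₁₀⟧ = {e₂, e₈} ∩ {e₁, e₂, e₃, e₄, e₅, e₈, e₉} = {e₂, e₈}
So ⟦painter that sang near e₁₀⟧ = {e₂, e₈}.

{e₂, e₈}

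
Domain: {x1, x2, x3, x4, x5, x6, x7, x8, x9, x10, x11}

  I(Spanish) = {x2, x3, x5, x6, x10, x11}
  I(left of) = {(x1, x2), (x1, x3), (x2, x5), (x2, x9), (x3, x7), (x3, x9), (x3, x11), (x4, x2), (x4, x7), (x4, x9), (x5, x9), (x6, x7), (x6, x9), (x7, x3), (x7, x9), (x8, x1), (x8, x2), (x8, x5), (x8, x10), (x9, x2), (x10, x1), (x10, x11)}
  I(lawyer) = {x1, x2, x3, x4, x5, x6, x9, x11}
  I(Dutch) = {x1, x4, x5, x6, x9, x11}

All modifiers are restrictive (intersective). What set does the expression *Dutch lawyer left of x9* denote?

{x4, x5, x6}

⟦left of x9⟧ = {x : ⟨x, x9⟩ ∈ ⟦left of⟧} = {x2, x3, x4, x5, x6, x7}
⟦lawyer⟧ = {x1, x2, x3, x4, x5, x6, x9, x11}
… ∩ ⟦left of x9⟧ = {x1, x2, x3, x4, x5, x6, x9, x11} ∩ {x2, x3, x4, x5, x6, x7} = {x2, x3, x4, x5, x6}
… ∩ ⟦Dutch⟧ = {x2, x3, x4, x5, x6} ∩ {x1, x4, x5, x6, x9, x11} = {x4, x5, x6}
So ⟦Dutch lawyer left of x9⟧ = {x4, x5, x6}.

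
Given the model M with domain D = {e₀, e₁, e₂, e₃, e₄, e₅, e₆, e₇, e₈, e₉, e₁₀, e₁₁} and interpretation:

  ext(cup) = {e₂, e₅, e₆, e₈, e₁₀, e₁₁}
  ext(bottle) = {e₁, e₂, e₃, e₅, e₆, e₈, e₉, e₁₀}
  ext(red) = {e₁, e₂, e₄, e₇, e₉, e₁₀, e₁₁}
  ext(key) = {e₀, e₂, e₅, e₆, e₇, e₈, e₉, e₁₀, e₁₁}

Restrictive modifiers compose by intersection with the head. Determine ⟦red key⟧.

⟦key⟧ = {e₀, e₂, e₅, e₆, e₇, e₈, e₉, e₁₀, e₁₁}
… ∩ ⟦red⟧ = {e₀, e₂, e₅, e₆, e₇, e₈, e₉, e₁₀, e₁₁} ∩ {e₁, e₂, e₄, e₇, e₉, e₁₀, e₁₁} = {e₂, e₇, e₉, e₁₀, e₁₁}
So ⟦red key⟧ = {e₂, e₇, e₉, e₁₀, e₁₁}.

{e₂, e₇, e₉, e₁₀, e₁₁}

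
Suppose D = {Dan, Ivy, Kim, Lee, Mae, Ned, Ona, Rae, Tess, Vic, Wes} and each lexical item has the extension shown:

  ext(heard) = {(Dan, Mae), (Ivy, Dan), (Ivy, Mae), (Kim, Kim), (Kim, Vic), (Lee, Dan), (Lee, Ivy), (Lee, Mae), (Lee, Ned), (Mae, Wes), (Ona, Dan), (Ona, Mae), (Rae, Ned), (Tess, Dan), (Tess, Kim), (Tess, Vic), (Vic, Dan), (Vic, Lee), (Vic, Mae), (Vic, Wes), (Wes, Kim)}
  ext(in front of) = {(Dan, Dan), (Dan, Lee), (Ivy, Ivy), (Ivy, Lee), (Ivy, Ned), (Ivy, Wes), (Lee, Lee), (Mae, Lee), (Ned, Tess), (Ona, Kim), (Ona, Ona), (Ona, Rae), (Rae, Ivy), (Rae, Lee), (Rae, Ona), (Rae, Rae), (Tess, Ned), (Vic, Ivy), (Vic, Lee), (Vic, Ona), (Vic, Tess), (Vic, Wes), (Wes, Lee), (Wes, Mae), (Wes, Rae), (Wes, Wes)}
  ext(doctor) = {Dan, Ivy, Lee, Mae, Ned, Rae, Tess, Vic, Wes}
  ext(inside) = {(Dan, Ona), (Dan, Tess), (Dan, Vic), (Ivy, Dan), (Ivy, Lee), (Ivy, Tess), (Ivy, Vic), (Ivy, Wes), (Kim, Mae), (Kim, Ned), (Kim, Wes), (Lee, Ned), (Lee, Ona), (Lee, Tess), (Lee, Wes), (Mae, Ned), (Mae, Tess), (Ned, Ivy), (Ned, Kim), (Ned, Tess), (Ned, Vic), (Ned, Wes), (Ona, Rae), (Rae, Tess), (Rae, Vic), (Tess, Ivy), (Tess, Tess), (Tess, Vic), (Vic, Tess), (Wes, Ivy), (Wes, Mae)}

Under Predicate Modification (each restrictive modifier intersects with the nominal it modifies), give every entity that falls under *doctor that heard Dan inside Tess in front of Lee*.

{Ivy, Lee, Vic}

⟦that heard Dan⟧ = {x : ⟨x, Dan⟩ ∈ ⟦heard⟧} = {Ivy, Lee, Ona, Tess, Vic}
⟦inside Tess⟧ = {x : ⟨x, Tess⟩ ∈ ⟦inside⟧} = {Dan, Ivy, Lee, Mae, Ned, Rae, Tess, Vic}
⟦in front of Lee⟧ = {x : ⟨x, Lee⟩ ∈ ⟦in front of⟧} = {Dan, Ivy, Lee, Mae, Rae, Vic, Wes}
⟦doctor⟧ = {Dan, Ivy, Lee, Mae, Ned, Rae, Tess, Vic, Wes}
… ∩ ⟦that heard Dan⟧ = {Dan, Ivy, Lee, Mae, Ned, Rae, Tess, Vic, Wes} ∩ {Ivy, Lee, Ona, Tess, Vic} = {Ivy, Lee, Tess, Vic}
… ∩ ⟦inside Tess⟧ = {Ivy, Lee, Tess, Vic} ∩ {Dan, Ivy, Lee, Mae, Ned, Rae, Tess, Vic} = {Ivy, Lee, Tess, Vic}
… ∩ ⟦in front of Lee⟧ = {Ivy, Lee, Tess, Vic} ∩ {Dan, Ivy, Lee, Mae, Rae, Vic, Wes} = {Ivy, Lee, Vic}
So ⟦doctor that heard Dan inside Tess in front of Lee⟧ = {Ivy, Lee, Vic}.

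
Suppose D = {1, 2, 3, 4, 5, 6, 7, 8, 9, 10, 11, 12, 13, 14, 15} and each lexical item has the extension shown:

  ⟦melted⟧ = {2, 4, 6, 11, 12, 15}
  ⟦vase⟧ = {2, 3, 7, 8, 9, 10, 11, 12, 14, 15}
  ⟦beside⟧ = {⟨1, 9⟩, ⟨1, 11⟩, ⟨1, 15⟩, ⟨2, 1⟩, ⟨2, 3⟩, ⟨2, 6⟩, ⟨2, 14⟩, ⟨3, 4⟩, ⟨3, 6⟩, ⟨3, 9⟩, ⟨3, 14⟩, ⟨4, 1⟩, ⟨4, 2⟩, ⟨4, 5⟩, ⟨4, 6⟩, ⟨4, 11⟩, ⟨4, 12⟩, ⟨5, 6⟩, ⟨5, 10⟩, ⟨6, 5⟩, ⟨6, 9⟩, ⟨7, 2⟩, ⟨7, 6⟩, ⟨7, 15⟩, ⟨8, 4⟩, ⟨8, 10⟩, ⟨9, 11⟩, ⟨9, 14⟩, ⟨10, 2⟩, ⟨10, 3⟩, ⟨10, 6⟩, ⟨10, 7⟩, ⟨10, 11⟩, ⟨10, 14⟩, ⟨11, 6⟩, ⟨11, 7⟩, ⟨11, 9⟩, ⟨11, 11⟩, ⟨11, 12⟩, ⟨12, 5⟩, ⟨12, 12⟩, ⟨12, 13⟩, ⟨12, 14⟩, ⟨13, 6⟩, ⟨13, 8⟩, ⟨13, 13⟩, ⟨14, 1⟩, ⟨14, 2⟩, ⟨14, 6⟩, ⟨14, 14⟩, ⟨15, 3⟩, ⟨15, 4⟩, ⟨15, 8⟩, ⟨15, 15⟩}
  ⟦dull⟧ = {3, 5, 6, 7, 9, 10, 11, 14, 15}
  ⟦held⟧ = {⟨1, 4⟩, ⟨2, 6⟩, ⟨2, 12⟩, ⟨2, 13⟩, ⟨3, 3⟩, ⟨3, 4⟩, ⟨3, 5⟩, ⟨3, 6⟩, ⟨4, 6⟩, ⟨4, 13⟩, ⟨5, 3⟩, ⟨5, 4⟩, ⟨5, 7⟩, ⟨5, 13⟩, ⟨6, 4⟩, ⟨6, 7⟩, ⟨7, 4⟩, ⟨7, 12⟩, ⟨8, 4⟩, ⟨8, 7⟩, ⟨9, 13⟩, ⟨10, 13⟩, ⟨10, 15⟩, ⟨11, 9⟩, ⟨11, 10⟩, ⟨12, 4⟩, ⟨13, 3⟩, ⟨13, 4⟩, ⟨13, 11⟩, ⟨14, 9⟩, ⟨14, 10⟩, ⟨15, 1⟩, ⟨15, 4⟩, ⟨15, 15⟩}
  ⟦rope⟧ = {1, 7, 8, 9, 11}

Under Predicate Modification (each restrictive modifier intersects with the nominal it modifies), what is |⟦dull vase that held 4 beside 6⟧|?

⟦that held 4⟧ = {x : ⟨x, 4⟩ ∈ ⟦held⟧} = {1, 3, 5, 6, 7, 8, 12, 13, 15}
⟦beside 6⟧ = {x : ⟨x, 6⟩ ∈ ⟦beside⟧} = {2, 3, 4, 5, 7, 10, 11, 13, 14}
⟦vase⟧ = {2, 3, 7, 8, 9, 10, 11, 12, 14, 15}
… ∩ ⟦that held 4⟧ = {2, 3, 7, 8, 9, 10, 11, 12, 14, 15} ∩ {1, 3, 5, 6, 7, 8, 12, 13, 15} = {3, 7, 8, 12, 15}
… ∩ ⟦beside 6⟧ = {3, 7, 8, 12, 15} ∩ {2, 3, 4, 5, 7, 10, 11, 13, 14} = {3, 7}
… ∩ ⟦dull⟧ = {3, 7} ∩ {3, 5, 6, 7, 9, 10, 11, 14, 15} = {3, 7}
⟦dull vase that held 4 beside 6⟧ = {3, 7}, so the cardinality is 2.

2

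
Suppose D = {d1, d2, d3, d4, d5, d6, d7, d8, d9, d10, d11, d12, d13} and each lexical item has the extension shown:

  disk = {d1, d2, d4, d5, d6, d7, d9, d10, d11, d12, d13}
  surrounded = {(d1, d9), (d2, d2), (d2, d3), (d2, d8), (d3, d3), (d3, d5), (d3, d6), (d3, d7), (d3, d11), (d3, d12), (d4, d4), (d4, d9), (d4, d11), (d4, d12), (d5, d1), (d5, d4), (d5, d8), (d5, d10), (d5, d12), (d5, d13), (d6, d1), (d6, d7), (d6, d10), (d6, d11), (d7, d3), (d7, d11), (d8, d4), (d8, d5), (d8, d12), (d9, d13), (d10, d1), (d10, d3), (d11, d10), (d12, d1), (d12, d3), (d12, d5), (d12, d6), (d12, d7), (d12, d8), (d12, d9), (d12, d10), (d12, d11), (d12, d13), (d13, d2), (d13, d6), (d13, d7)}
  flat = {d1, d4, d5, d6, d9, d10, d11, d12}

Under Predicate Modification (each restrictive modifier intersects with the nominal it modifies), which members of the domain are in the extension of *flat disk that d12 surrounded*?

⟦that d12 surrounded⟧ = {x : ⟨d12, x⟩ ∈ ⟦surrounded⟧} = {d1, d3, d5, d6, d7, d8, d9, d10, d11, d13}
⟦disk⟧ = {d1, d2, d4, d5, d6, d7, d9, d10, d11, d12, d13}
… ∩ ⟦that d12 surrounded⟧ = {d1, d2, d4, d5, d6, d7, d9, d10, d11, d12, d13} ∩ {d1, d3, d5, d6, d7, d8, d9, d10, d11, d13} = {d1, d5, d6, d7, d9, d10, d11, d13}
… ∩ ⟦flat⟧ = {d1, d5, d6, d7, d9, d10, d11, d13} ∩ {d1, d4, d5, d6, d9, d10, d11, d12} = {d1, d5, d6, d9, d10, d11}
So ⟦flat disk that d12 surrounded⟧ = {d1, d5, d6, d9, d10, d11}.

{d1, d5, d6, d9, d10, d11}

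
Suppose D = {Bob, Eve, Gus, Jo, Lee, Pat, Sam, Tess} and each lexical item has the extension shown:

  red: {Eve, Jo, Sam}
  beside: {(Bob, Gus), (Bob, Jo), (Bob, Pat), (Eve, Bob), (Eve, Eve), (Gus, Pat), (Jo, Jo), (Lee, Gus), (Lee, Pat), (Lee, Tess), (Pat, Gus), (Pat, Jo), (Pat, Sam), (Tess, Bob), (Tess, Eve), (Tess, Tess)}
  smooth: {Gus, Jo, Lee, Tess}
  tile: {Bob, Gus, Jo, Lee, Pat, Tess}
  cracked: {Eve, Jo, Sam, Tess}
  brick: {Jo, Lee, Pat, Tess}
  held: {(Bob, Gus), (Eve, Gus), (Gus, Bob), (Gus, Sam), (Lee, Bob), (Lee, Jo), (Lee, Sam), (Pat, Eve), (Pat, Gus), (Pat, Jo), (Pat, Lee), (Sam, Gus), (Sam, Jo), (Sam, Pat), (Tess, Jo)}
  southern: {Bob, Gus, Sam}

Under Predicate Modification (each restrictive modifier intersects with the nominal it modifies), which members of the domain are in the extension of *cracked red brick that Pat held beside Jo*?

⟦that Pat held⟧ = {x : ⟨Pat, x⟩ ∈ ⟦held⟧} = {Eve, Gus, Jo, Lee}
⟦beside Jo⟧ = {x : ⟨x, Jo⟩ ∈ ⟦beside⟧} = {Bob, Jo, Pat}
⟦brick⟧ = {Jo, Lee, Pat, Tess}
… ∩ ⟦that Pat held⟧ = {Jo, Lee, Pat, Tess} ∩ {Eve, Gus, Jo, Lee} = {Jo, Lee}
… ∩ ⟦beside Jo⟧ = {Jo, Lee} ∩ {Bob, Jo, Pat} = {Jo}
… ∩ ⟦cracked⟧ = {Jo} ∩ {Eve, Jo, Sam, Tess} = {Jo}
… ∩ ⟦red⟧ = {Jo} ∩ {Eve, Jo, Sam} = {Jo}
So ⟦cracked red brick that Pat held beside Jo⟧ = {Jo}.

{Jo}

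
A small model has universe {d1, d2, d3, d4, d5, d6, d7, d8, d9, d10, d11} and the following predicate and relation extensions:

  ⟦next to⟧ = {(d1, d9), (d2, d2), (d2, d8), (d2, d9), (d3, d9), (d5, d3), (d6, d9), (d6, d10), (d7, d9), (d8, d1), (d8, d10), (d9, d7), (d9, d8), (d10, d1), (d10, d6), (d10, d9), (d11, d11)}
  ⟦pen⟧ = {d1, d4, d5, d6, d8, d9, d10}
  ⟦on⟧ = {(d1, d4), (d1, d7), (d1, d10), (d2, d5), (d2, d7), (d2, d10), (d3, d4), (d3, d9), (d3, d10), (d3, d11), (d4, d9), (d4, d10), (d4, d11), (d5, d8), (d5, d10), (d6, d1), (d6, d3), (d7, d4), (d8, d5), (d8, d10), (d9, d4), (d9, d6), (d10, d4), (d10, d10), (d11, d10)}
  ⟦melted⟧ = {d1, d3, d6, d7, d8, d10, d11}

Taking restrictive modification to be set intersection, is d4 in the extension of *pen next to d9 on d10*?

⟦next to d9⟧ = {x : ⟨x, d9⟩ ∈ ⟦next to⟧} = {d1, d2, d3, d6, d7, d10}
⟦on d10⟧ = {x : ⟨x, d10⟩ ∈ ⟦on⟧} = {d1, d2, d3, d4, d5, d8, d10, d11}
⟦pen⟧ = {d1, d4, d5, d6, d8, d9, d10}
… ∩ ⟦next to d9⟧ = {d1, d4, d5, d6, d8, d9, d10} ∩ {d1, d2, d3, d6, d7, d10} = {d1, d6, d10}
… ∩ ⟦on d10⟧ = {d1, d6, d10} ∩ {d1, d2, d3, d4, d5, d8, d10, d11} = {d1, d10}
⟦pen next to d9 on d10⟧ = {d1, d10}; d4 ∉ this set.

no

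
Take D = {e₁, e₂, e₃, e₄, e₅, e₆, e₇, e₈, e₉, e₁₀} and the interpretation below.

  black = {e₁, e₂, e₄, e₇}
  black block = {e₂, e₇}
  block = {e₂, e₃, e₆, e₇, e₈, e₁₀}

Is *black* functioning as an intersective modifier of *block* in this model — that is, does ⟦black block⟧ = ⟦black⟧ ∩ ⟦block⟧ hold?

yes

⟦black⟧ ∩ ⟦block⟧ = {e₁, e₂, e₄, e₇} ∩ {e₂, e₃, e₆, e₇, e₈, e₁₀} = {e₂, e₇}
Observed ⟦black block⟧ = {e₂, e₇}.
These coincide, so the modifier is intersective here.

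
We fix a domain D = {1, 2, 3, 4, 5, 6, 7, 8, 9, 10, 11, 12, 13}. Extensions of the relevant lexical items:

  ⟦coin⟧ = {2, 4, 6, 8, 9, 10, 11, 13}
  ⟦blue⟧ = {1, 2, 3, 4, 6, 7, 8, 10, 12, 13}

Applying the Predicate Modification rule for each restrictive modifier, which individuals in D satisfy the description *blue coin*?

{2, 4, 6, 8, 10, 13}

⟦coin⟧ = {2, 4, 6, 8, 9, 10, 11, 13}
… ∩ ⟦blue⟧ = {2, 4, 6, 8, 9, 10, 11, 13} ∩ {1, 2, 3, 4, 6, 7, 8, 10, 12, 13} = {2, 4, 6, 8, 10, 13}
So ⟦blue coin⟧ = {2, 4, 6, 8, 10, 13}.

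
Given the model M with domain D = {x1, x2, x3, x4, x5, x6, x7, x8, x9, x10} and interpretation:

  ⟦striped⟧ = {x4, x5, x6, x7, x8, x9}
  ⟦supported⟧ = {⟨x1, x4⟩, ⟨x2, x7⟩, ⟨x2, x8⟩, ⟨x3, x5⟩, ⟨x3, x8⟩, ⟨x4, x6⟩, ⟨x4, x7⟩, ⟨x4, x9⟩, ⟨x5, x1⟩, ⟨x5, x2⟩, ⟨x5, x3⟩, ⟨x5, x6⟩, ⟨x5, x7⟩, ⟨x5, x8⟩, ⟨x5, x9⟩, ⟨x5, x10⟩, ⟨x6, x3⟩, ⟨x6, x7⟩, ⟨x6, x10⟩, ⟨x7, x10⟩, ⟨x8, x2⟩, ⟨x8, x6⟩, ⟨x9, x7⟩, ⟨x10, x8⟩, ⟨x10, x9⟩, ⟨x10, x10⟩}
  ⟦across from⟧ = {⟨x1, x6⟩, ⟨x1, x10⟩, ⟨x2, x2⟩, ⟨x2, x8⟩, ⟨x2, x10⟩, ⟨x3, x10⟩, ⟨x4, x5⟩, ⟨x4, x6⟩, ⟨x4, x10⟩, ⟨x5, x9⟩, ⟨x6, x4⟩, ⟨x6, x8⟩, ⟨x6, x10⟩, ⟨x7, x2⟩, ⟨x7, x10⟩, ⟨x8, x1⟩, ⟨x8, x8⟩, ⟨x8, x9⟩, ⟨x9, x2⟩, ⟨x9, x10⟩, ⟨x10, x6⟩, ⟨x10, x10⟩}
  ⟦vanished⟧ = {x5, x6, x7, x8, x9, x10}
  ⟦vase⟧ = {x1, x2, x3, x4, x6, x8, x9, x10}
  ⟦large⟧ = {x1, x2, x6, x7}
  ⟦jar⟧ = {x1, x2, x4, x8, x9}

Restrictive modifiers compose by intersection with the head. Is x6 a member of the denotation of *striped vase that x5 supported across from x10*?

yes

⟦that x5 supported⟧ = {x : ⟨x5, x⟩ ∈ ⟦supported⟧} = {x1, x2, x3, x6, x7, x8, x9, x10}
⟦across from x10⟧ = {x : ⟨x, x10⟩ ∈ ⟦across from⟧} = {x1, x2, x3, x4, x6, x7, x9, x10}
⟦vase⟧ = {x1, x2, x3, x4, x6, x8, x9, x10}
… ∩ ⟦that x5 supported⟧ = {x1, x2, x3, x4, x6, x8, x9, x10} ∩ {x1, x2, x3, x6, x7, x8, x9, x10} = {x1, x2, x3, x6, x8, x9, x10}
… ∩ ⟦across from x10⟧ = {x1, x2, x3, x6, x8, x9, x10} ∩ {x1, x2, x3, x4, x6, x7, x9, x10} = {x1, x2, x3, x6, x9, x10}
… ∩ ⟦striped⟧ = {x1, x2, x3, x6, x9, x10} ∩ {x4, x5, x6, x7, x8, x9} = {x6, x9}
⟦striped vase that x5 supported across from x10⟧ = {x6, x9}; x6 ∈ this set.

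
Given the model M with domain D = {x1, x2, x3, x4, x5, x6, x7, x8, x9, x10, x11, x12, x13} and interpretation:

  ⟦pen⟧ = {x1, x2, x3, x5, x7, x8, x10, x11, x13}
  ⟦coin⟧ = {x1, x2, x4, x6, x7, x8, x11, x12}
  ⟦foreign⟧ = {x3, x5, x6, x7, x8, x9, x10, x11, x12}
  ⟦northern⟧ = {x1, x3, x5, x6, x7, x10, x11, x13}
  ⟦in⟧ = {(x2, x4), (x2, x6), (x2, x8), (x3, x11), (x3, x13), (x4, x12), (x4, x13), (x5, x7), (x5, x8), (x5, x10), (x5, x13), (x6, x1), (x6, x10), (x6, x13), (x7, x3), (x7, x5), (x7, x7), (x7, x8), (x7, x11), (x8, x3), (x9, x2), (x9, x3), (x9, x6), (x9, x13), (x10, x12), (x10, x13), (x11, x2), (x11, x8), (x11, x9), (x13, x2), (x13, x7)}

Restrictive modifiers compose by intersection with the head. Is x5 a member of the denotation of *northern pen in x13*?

⟦in x13⟧ = {x : ⟨x, x13⟩ ∈ ⟦in⟧} = {x3, x4, x5, x6, x9, x10}
⟦pen⟧ = {x1, x2, x3, x5, x7, x8, x10, x11, x13}
… ∩ ⟦in x13⟧ = {x1, x2, x3, x5, x7, x8, x10, x11, x13} ∩ {x3, x4, x5, x6, x9, x10} = {x3, x5, x10}
… ∩ ⟦northern⟧ = {x3, x5, x10} ∩ {x1, x3, x5, x6, x7, x10, x11, x13} = {x3, x5, x10}
⟦northern pen in x13⟧ = {x3, x5, x10}; x5 ∈ this set.

yes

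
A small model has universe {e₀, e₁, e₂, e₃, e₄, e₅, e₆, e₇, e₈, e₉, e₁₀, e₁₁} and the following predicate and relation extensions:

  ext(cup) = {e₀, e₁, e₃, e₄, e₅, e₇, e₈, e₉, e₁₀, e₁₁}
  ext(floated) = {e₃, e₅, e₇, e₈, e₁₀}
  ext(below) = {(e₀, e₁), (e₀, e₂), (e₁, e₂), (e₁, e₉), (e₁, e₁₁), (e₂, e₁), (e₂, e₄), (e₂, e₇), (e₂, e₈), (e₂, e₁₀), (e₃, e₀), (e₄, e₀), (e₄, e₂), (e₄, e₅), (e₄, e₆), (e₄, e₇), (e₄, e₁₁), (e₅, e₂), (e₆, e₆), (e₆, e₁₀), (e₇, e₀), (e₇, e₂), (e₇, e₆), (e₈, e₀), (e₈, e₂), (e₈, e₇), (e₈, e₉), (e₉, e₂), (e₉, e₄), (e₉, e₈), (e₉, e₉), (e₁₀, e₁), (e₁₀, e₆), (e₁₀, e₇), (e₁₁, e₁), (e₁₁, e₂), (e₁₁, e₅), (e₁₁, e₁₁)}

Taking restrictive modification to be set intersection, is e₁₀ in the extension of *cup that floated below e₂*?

⟦that floated⟧ = ⟦floated⟧ = {e₃, e₅, e₇, e₈, e₁₀}
⟦below e₂⟧ = {x : ⟨x, e₂⟩ ∈ ⟦below⟧} = {e₀, e₁, e₄, e₅, e₇, e₈, e₉, e₁₁}
⟦cup⟧ = {e₀, e₁, e₃, e₄, e₅, e₇, e₈, e₉, e₁₀, e₁₁}
… ∩ ⟦that floated⟧ = {e₀, e₁, e₃, e₄, e₅, e₇, e₈, e₉, e₁₀, e₁₁} ∩ {e₃, e₅, e₇, e₈, e₁₀} = {e₃, e₅, e₇, e₈, e₁₀}
… ∩ ⟦below e₂⟧ = {e₃, e₅, e₇, e₈, e₁₀} ∩ {e₀, e₁, e₄, e₅, e₇, e₈, e₉, e₁₁} = {e₅, e₇, e₈}
⟦cup that floated below e₂⟧ = {e₅, e₇, e₈}; e₁₀ ∉ this set.

no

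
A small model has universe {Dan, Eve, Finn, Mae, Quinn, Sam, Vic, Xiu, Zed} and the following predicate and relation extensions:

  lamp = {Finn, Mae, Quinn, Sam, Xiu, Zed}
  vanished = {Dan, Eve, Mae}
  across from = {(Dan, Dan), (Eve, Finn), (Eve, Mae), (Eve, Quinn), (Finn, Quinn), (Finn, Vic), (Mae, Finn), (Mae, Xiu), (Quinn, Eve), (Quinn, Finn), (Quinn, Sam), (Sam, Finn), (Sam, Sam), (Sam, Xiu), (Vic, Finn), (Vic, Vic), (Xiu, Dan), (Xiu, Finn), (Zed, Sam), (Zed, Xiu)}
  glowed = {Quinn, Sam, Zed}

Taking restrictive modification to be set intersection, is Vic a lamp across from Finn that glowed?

⟦across from Finn⟧ = {x : ⟨x, Finn⟩ ∈ ⟦across from⟧} = {Eve, Mae, Quinn, Sam, Vic, Xiu}
⟦that glowed⟧ = ⟦glowed⟧ = {Quinn, Sam, Zed}
⟦lamp⟧ = {Finn, Mae, Quinn, Sam, Xiu, Zed}
… ∩ ⟦across from Finn⟧ = {Finn, Mae, Quinn, Sam, Xiu, Zed} ∩ {Eve, Mae, Quinn, Sam, Vic, Xiu} = {Mae, Quinn, Sam, Xiu}
… ∩ ⟦that glowed⟧ = {Mae, Quinn, Sam, Xiu} ∩ {Quinn, Sam, Zed} = {Quinn, Sam}
⟦lamp across from Finn that glowed⟧ = {Quinn, Sam}; Vic ∉ this set.

no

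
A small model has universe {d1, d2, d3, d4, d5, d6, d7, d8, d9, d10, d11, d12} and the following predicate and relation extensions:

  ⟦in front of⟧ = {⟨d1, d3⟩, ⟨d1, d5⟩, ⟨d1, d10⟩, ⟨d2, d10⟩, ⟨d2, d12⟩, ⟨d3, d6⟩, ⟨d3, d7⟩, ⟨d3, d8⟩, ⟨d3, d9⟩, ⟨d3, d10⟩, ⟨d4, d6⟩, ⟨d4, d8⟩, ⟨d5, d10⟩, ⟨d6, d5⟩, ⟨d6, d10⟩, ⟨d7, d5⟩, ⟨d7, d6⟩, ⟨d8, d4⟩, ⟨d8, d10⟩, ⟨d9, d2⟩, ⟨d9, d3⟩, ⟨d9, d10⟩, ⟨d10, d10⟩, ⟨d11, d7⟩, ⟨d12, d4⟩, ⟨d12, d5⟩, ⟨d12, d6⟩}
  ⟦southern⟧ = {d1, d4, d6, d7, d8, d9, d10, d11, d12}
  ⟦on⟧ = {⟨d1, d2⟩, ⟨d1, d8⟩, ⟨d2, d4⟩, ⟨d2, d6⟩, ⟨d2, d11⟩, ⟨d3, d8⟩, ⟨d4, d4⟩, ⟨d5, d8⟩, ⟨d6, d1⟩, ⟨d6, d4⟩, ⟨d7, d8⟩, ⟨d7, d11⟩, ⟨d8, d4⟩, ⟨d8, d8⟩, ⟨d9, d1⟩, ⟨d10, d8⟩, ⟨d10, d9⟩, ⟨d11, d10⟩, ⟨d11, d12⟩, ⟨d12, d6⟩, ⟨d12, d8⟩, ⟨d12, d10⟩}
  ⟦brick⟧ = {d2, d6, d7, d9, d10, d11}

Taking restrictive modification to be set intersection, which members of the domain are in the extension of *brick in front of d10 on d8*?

⟦in front of d10⟧ = {x : ⟨x, d10⟩ ∈ ⟦in front of⟧} = {d1, d2, d3, d5, d6, d8, d9, d10}
⟦on d8⟧ = {x : ⟨x, d8⟩ ∈ ⟦on⟧} = {d1, d3, d5, d7, d8, d10, d12}
⟦brick⟧ = {d2, d6, d7, d9, d10, d11}
… ∩ ⟦in front of d10⟧ = {d2, d6, d7, d9, d10, d11} ∩ {d1, d2, d3, d5, d6, d8, d9, d10} = {d2, d6, d9, d10}
… ∩ ⟦on d8⟧ = {d2, d6, d9, d10} ∩ {d1, d3, d5, d7, d8, d10, d12} = {d10}
So ⟦brick in front of d10 on d8⟧ = {d10}.

{d10}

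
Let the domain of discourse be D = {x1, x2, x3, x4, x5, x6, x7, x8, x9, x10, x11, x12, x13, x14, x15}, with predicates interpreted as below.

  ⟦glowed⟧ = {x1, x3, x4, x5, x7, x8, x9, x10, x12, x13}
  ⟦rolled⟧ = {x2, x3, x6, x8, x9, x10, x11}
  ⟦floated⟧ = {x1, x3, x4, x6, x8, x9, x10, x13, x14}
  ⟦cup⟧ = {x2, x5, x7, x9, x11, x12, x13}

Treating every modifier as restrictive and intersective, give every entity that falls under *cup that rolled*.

{x2, x9, x11}

⟦that rolled⟧ = ⟦rolled⟧ = {x2, x3, x6, x8, x9, x10, x11}
⟦cup⟧ = {x2, x5, x7, x9, x11, x12, x13}
… ∩ ⟦that rolled⟧ = {x2, x5, x7, x9, x11, x12, x13} ∩ {x2, x3, x6, x8, x9, x10, x11} = {x2, x9, x11}
So ⟦cup that rolled⟧ = {x2, x9, x11}.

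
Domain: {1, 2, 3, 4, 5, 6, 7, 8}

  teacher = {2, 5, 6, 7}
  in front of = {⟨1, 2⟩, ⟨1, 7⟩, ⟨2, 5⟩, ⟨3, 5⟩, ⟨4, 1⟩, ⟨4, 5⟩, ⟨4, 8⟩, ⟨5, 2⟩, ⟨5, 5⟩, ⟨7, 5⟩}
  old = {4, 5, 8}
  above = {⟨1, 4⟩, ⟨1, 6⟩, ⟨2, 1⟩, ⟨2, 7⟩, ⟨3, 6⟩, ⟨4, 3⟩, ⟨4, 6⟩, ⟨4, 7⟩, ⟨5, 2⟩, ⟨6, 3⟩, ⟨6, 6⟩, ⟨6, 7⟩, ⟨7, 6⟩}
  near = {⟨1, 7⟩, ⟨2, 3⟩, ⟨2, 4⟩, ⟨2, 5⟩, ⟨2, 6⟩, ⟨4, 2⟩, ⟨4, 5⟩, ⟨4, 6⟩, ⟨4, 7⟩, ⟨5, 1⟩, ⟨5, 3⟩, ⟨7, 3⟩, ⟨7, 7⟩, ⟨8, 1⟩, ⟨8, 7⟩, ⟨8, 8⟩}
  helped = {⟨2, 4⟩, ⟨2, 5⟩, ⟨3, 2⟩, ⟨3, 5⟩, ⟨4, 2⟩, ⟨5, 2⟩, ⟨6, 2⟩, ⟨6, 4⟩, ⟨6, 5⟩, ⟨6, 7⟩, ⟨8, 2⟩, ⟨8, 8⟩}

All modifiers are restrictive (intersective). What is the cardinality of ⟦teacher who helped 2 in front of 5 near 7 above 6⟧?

⟦who helped 2⟧ = {x : ⟨x, 2⟩ ∈ ⟦helped⟧} = {3, 4, 5, 6, 8}
⟦in front of 5⟧ = {x : ⟨x, 5⟩ ∈ ⟦in front of⟧} = {2, 3, 4, 5, 7}
⟦near 7⟧ = {x : ⟨x, 7⟩ ∈ ⟦near⟧} = {1, 4, 7, 8}
⟦above 6⟧ = {x : ⟨x, 6⟩ ∈ ⟦above⟧} = {1, 3, 4, 6, 7}
⟦teacher⟧ = {2, 5, 6, 7}
… ∩ ⟦who helped 2⟧ = {2, 5, 6, 7} ∩ {3, 4, 5, 6, 8} = {5, 6}
… ∩ ⟦in front of 5⟧ = {5, 6} ∩ {2, 3, 4, 5, 7} = {5}
… ∩ ⟦near 7⟧ = {5} ∩ {1, 4, 7, 8} = ∅
… ∩ ⟦above 6⟧ = ∅ ∩ {1, 3, 4, 6, 7} = ∅
⟦teacher who helped 2 in front of 5 near 7 above 6⟧ = ∅, so the cardinality is 0.

0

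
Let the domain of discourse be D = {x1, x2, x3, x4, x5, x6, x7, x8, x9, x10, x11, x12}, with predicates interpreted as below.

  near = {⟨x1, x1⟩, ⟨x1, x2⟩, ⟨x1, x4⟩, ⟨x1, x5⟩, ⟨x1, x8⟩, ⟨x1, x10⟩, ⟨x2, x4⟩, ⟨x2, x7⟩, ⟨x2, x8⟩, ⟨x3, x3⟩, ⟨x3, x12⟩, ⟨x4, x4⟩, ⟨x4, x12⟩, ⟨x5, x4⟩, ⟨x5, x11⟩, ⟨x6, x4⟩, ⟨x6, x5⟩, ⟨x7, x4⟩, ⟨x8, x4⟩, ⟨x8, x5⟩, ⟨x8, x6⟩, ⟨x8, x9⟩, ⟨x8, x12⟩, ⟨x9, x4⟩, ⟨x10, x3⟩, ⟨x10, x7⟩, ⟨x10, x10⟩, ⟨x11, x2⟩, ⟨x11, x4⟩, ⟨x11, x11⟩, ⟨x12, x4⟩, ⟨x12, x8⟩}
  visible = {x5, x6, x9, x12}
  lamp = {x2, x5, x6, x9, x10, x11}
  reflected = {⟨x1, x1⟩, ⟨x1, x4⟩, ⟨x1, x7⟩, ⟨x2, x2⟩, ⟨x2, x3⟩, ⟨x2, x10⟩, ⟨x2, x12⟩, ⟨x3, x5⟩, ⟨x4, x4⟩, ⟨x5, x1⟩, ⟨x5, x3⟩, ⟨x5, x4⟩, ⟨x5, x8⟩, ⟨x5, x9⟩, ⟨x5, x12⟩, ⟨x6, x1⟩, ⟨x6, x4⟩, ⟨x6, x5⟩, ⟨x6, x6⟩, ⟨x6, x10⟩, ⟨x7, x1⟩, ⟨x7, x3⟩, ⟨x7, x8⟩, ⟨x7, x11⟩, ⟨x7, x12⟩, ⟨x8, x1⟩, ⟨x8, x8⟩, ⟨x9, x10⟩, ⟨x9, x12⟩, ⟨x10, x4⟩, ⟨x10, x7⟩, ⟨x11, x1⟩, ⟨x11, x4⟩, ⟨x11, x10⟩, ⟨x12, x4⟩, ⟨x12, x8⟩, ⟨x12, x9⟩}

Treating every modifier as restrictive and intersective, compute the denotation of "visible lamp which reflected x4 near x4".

⟦which reflected x4⟧ = {x : ⟨x, x4⟩ ∈ ⟦reflected⟧} = {x1, x4, x5, x6, x10, x11, x12}
⟦near x4⟧ = {x : ⟨x, x4⟩ ∈ ⟦near⟧} = {x1, x2, x4, x5, x6, x7, x8, x9, x11, x12}
⟦lamp⟧ = {x2, x5, x6, x9, x10, x11}
… ∩ ⟦which reflected x4⟧ = {x2, x5, x6, x9, x10, x11} ∩ {x1, x4, x5, x6, x10, x11, x12} = {x5, x6, x10, x11}
… ∩ ⟦near x4⟧ = {x5, x6, x10, x11} ∩ {x1, x2, x4, x5, x6, x7, x8, x9, x11, x12} = {x5, x6, x11}
… ∩ ⟦visible⟧ = {x5, x6, x11} ∩ {x5, x6, x9, x12} = {x5, x6}
So ⟦visible lamp which reflected x4 near x4⟧ = {x5, x6}.

{x5, x6}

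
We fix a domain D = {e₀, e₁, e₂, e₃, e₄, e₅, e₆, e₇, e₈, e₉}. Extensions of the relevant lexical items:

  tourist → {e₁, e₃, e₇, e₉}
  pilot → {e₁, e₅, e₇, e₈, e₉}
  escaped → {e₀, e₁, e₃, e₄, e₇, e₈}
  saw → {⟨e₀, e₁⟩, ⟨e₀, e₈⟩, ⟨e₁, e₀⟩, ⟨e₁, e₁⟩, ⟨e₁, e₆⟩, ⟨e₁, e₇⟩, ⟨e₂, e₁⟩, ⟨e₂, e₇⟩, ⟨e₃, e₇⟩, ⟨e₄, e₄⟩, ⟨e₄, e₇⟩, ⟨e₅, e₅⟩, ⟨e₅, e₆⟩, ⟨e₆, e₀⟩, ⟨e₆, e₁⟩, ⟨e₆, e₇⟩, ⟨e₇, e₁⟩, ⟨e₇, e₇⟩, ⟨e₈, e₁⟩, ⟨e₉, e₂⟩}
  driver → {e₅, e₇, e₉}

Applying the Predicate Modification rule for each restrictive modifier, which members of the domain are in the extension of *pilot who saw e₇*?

⟦who saw e₇⟧ = {x : ⟨x, e₇⟩ ∈ ⟦saw⟧} = {e₁, e₂, e₃, e₄, e₆, e₇}
⟦pilot⟧ = {e₁, e₅, e₇, e₈, e₉}
… ∩ ⟦who saw e₇⟧ = {e₁, e₅, e₇, e₈, e₉} ∩ {e₁, e₂, e₃, e₄, e₆, e₇} = {e₁, e₇}
So ⟦pilot who saw e₇⟧ = {e₁, e₇}.

{e₁, e₇}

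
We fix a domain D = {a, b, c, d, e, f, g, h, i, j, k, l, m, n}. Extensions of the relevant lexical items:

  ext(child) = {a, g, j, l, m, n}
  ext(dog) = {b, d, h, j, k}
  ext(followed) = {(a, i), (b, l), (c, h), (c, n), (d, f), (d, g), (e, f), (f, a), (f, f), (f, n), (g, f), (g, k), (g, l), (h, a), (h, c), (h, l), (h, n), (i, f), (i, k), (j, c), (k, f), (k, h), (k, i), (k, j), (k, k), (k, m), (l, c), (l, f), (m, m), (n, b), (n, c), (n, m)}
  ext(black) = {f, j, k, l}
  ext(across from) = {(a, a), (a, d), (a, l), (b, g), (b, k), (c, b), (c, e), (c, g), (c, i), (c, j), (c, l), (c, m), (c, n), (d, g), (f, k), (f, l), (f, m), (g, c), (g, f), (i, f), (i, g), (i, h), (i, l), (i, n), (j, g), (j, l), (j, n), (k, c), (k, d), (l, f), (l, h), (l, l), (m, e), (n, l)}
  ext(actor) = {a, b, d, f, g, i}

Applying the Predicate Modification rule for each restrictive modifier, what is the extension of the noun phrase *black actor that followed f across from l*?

⟦that followed f⟧ = {x : ⟨x, f⟩ ∈ ⟦followed⟧} = {d, e, f, g, i, k, l}
⟦across from l⟧ = {x : ⟨x, l⟩ ∈ ⟦across from⟧} = {a, c, f, i, j, l, n}
⟦actor⟧ = {a, b, d, f, g, i}
… ∩ ⟦that followed f⟧ = {a, b, d, f, g, i} ∩ {d, e, f, g, i, k, l} = {d, f, g, i}
… ∩ ⟦across from l⟧ = {d, f, g, i} ∩ {a, c, f, i, j, l, n} = {f, i}
… ∩ ⟦black⟧ = {f, i} ∩ {f, j, k, l} = {f}
So ⟦black actor that followed f across from l⟧ = {f}.

{f}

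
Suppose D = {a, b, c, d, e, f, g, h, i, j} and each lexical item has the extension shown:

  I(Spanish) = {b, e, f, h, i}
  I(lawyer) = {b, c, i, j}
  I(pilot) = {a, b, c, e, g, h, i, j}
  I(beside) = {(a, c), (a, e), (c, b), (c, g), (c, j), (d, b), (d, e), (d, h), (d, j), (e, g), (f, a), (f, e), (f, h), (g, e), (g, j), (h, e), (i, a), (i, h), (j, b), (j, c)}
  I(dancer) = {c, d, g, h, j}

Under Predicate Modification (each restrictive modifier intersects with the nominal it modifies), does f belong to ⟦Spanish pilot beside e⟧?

⟦beside e⟧ = {x : ⟨x, e⟩ ∈ ⟦beside⟧} = {a, d, f, g, h}
⟦pilot⟧ = {a, b, c, e, g, h, i, j}
… ∩ ⟦beside e⟧ = {a, b, c, e, g, h, i, j} ∩ {a, d, f, g, h} = {a, g, h}
… ∩ ⟦Spanish⟧ = {a, g, h} ∩ {b, e, f, h, i} = {h}
⟦Spanish pilot beside e⟧ = {h}; f ∉ this set.

no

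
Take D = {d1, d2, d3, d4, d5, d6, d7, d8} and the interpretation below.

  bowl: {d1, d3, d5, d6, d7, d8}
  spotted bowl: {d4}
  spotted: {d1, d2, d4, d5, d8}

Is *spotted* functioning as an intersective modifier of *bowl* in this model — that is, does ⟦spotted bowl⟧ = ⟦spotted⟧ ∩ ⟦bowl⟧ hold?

⟦spotted⟧ ∩ ⟦bowl⟧ = {d1, d2, d4, d5, d8} ∩ {d1, d3, d5, d6, d7, d8} = {d1, d5, d8}
Observed ⟦spotted bowl⟧ = {d4}.
These differ, so the modifier is not intersective in this model.

no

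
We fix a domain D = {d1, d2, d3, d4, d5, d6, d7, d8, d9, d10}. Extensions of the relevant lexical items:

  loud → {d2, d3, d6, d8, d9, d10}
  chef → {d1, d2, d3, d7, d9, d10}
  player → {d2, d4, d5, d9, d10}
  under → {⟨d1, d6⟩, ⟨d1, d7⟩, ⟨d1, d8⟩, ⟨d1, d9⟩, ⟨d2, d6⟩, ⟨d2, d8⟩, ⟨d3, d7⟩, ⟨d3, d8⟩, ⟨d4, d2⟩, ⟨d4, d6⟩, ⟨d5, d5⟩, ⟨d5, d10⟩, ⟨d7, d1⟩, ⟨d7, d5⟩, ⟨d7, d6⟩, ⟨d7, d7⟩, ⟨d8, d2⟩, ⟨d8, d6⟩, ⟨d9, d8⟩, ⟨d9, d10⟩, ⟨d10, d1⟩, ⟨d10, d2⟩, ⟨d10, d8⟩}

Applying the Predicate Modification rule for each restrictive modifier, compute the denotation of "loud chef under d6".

{d2}

⟦under d6⟧ = {x : ⟨x, d6⟩ ∈ ⟦under⟧} = {d1, d2, d4, d7, d8}
⟦chef⟧ = {d1, d2, d3, d7, d9, d10}
… ∩ ⟦under d6⟧ = {d1, d2, d3, d7, d9, d10} ∩ {d1, d2, d4, d7, d8} = {d1, d2, d7}
… ∩ ⟦loud⟧ = {d1, d2, d7} ∩ {d2, d3, d6, d8, d9, d10} = {d2}
So ⟦loud chef under d6⟧ = {d2}.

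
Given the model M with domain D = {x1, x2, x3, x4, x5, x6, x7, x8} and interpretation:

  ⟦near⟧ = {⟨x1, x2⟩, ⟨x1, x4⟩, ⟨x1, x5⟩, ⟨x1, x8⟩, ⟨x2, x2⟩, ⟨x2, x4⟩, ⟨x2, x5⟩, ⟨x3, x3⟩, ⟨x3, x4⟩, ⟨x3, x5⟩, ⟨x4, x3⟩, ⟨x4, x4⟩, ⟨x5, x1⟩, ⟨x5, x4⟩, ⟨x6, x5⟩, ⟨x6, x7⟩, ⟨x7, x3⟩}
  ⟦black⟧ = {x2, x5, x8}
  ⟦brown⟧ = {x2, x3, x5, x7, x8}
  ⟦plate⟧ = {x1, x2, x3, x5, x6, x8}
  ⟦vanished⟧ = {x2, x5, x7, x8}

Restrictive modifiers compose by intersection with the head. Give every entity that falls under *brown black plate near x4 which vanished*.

{x2, x5}

⟦near x4⟧ = {x : ⟨x, x4⟩ ∈ ⟦near⟧} = {x1, x2, x3, x4, x5}
⟦which vanished⟧ = ⟦vanished⟧ = {x2, x5, x7, x8}
⟦plate⟧ = {x1, x2, x3, x5, x6, x8}
… ∩ ⟦near x4⟧ = {x1, x2, x3, x5, x6, x8} ∩ {x1, x2, x3, x4, x5} = {x1, x2, x3, x5}
… ∩ ⟦which vanished⟧ = {x1, x2, x3, x5} ∩ {x2, x5, x7, x8} = {x2, x5}
… ∩ ⟦brown⟧ = {x2, x5} ∩ {x2, x3, x5, x7, x8} = {x2, x5}
… ∩ ⟦black⟧ = {x2, x5} ∩ {x2, x5, x8} = {x2, x5}
So ⟦brown black plate near x4 which vanished⟧ = {x2, x5}.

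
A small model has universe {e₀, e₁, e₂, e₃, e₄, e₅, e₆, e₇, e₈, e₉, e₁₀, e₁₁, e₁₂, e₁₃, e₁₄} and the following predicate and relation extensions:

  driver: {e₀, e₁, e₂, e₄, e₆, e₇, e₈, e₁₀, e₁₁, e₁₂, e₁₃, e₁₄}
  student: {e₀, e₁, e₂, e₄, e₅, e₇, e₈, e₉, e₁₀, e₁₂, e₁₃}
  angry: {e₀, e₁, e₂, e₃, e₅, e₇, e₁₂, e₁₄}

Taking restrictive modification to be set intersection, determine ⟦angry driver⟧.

⟦driver⟧ = {e₀, e₁, e₂, e₄, e₆, e₇, e₈, e₁₀, e₁₁, e₁₂, e₁₃, e₁₄}
… ∩ ⟦angry⟧ = {e₀, e₁, e₂, e₄, e₆, e₇, e₈, e₁₀, e₁₁, e₁₂, e₁₃, e₁₄} ∩ {e₀, e₁, e₂, e₃, e₅, e₇, e₁₂, e₁₄} = {e₀, e₁, e₂, e₇, e₁₂, e₁₄}
So ⟦angry driver⟧ = {e₀, e₁, e₂, e₇, e₁₂, e₁₄}.

{e₀, e₁, e₂, e₇, e₁₂, e₁₄}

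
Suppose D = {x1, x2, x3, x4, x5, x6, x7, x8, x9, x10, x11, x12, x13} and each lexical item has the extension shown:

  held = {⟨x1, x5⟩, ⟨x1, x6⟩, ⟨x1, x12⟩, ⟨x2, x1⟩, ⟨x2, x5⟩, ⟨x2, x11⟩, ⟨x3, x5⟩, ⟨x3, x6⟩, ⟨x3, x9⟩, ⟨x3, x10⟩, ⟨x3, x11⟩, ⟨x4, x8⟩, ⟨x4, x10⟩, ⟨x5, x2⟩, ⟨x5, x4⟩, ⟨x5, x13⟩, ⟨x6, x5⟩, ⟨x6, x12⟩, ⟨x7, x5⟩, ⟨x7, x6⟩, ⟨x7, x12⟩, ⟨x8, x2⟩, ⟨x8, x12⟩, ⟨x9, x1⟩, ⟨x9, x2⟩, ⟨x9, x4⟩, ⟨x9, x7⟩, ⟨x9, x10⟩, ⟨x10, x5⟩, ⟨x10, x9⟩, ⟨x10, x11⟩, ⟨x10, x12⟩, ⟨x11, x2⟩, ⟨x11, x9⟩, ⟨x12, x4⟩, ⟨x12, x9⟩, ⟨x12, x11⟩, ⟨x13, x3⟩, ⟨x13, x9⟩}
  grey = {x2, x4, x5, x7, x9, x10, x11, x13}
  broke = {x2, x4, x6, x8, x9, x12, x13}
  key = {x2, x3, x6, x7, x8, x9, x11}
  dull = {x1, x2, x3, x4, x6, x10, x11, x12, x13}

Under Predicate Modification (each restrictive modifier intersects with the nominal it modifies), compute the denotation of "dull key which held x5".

{x2, x3, x6}

⟦which held x5⟧ = {x : ⟨x, x5⟩ ∈ ⟦held⟧} = {x1, x2, x3, x6, x7, x10}
⟦key⟧ = {x2, x3, x6, x7, x8, x9, x11}
… ∩ ⟦which held x5⟧ = {x2, x3, x6, x7, x8, x9, x11} ∩ {x1, x2, x3, x6, x7, x10} = {x2, x3, x6, x7}
… ∩ ⟦dull⟧ = {x2, x3, x6, x7} ∩ {x1, x2, x3, x4, x6, x10, x11, x12, x13} = {x2, x3, x6}
So ⟦dull key which held x5⟧ = {x2, x3, x6}.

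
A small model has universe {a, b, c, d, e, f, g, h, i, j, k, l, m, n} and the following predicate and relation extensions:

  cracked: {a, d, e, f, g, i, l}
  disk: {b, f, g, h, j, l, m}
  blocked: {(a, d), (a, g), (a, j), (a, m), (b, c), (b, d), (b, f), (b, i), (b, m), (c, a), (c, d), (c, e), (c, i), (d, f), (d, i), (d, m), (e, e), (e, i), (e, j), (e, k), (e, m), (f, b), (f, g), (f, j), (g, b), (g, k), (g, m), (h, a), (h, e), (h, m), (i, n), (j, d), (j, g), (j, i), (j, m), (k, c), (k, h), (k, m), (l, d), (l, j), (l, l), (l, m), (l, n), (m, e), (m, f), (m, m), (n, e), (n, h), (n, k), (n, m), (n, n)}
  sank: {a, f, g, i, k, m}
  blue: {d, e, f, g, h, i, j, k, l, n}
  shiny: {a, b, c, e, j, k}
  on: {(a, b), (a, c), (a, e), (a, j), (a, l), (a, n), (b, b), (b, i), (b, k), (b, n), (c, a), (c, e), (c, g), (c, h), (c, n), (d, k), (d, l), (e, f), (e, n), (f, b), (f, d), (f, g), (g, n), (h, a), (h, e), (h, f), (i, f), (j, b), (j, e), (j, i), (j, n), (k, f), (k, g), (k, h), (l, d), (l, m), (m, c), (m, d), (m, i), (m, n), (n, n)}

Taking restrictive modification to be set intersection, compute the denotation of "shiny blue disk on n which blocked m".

⟦on n⟧ = {x : ⟨x, n⟩ ∈ ⟦on⟧} = {a, b, c, e, g, j, m, n}
⟦which blocked m⟧ = {x : ⟨x, m⟩ ∈ ⟦blocked⟧} = {a, b, d, e, g, h, j, k, l, m, n}
⟦disk⟧ = {b, f, g, h, j, l, m}
… ∩ ⟦on n⟧ = {b, f, g, h, j, l, m} ∩ {a, b, c, e, g, j, m, n} = {b, g, j, m}
… ∩ ⟦which blocked m⟧ = {b, g, j, m} ∩ {a, b, d, e, g, h, j, k, l, m, n} = {b, g, j, m}
… ∩ ⟦shiny⟧ = {b, g, j, m} ∩ {a, b, c, e, j, k} = {b, j}
… ∩ ⟦blue⟧ = {b, j} ∩ {d, e, f, g, h, i, j, k, l, n} = {j}
So ⟦shiny blue disk on n which blocked m⟧ = {j}.

{j}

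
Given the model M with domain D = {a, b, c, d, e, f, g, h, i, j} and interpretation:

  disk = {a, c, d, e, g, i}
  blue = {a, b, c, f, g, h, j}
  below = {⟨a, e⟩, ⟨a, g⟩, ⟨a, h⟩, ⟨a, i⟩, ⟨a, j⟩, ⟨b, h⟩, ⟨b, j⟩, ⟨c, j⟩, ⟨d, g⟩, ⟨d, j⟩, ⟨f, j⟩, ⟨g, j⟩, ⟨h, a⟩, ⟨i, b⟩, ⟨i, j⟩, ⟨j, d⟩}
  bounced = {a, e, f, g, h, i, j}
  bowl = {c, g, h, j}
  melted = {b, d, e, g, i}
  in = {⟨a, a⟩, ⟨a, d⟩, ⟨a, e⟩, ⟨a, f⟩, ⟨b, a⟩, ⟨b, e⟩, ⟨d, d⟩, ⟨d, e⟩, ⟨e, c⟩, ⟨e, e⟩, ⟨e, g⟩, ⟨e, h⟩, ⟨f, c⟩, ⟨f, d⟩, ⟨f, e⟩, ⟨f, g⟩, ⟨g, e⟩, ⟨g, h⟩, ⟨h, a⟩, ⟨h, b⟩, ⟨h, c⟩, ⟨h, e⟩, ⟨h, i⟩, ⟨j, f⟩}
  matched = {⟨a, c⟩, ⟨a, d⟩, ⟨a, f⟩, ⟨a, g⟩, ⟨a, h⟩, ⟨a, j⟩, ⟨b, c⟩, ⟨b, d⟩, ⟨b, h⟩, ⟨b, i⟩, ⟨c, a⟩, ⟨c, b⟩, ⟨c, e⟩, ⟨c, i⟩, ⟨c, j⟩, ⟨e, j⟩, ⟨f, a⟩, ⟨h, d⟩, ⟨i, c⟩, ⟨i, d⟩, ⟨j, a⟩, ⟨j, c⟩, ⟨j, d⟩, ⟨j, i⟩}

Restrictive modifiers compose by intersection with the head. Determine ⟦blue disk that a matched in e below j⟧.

⟦that a matched⟧ = {x : ⟨a, x⟩ ∈ ⟦matched⟧} = {c, d, f, g, h, j}
⟦in e⟧ = {x : ⟨x, e⟩ ∈ ⟦in⟧} = {a, b, d, e, f, g, h}
⟦below j⟧ = {x : ⟨x, j⟩ ∈ ⟦below⟧} = {a, b, c, d, f, g, i}
⟦disk⟧ = {a, c, d, e, g, i}
… ∩ ⟦that a matched⟧ = {a, c, d, e, g, i} ∩ {c, d, f, g, h, j} = {c, d, g}
… ∩ ⟦in e⟧ = {c, d, g} ∩ {a, b, d, e, f, g, h} = {d, g}
… ∩ ⟦below j⟧ = {d, g} ∩ {a, b, c, d, f, g, i} = {d, g}
… ∩ ⟦blue⟧ = {d, g} ∩ {a, b, c, f, g, h, j} = {g}
So ⟦blue disk that a matched in e below j⟧ = {g}.

{g}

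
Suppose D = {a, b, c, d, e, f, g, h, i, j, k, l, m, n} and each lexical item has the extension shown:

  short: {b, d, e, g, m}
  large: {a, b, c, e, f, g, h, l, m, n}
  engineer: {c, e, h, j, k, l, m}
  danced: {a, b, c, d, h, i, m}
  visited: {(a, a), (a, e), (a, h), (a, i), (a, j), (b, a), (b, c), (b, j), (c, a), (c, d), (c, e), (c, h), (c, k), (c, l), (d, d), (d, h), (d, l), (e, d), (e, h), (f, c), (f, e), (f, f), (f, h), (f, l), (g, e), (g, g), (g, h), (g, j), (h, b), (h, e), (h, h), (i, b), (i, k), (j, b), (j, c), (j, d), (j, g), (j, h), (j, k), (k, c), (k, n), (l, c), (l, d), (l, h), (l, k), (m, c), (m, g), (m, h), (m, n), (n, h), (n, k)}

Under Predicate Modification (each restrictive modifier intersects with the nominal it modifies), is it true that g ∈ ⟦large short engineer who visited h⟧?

⟦who visited h⟧ = {x : ⟨x, h⟩ ∈ ⟦visited⟧} = {a, c, d, e, f, g, h, j, l, m, n}
⟦engineer⟧ = {c, e, h, j, k, l, m}
… ∩ ⟦who visited h⟧ = {c, e, h, j, k, l, m} ∩ {a, c, d, e, f, g, h, j, l, m, n} = {c, e, h, j, l, m}
… ∩ ⟦large⟧ = {c, e, h, j, l, m} ∩ {a, b, c, e, f, g, h, l, m, n} = {c, e, h, l, m}
… ∩ ⟦short⟧ = {c, e, h, l, m} ∩ {b, d, e, g, m} = {e, m}
⟦large short engineer who visited h⟧ = {e, m}; g ∉ this set.

no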